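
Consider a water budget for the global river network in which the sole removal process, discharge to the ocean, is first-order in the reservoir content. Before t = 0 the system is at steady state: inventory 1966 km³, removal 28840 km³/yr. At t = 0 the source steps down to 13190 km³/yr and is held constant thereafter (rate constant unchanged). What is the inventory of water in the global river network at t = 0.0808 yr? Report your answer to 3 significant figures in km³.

The sink rate constant is k = F₀/M₀ = 28840/1966 = 14.67 yr⁻¹.
Solving dM/dt = F₁ − kM with M(0) = M₀ gives M(t) = F₁/k + (M₀ − F₁/k)·e^(−kt).
F₁/k = 13190/14.67 = 899.15 km³; kt = 14.67 × 0.0808 = 1.185, e^(−kt) = 0.3057.
M(0.0808) = 899.15 + (1966 − 899.15) × 0.3057 = 899.15 + 326.1 = 1225.2 km³.

1230 km³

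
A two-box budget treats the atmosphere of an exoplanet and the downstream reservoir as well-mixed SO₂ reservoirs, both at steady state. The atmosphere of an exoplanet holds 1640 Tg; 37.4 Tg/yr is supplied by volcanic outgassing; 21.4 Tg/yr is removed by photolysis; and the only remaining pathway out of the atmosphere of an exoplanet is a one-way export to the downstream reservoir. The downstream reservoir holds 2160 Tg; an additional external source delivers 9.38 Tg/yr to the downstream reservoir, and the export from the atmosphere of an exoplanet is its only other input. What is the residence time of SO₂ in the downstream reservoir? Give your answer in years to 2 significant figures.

Balance the atmosphere of an exoplanet: ΣF_in = 37.400 Tg/yr.
Export to the downstream reservoir = ΣF_in − (21.4) = 16.000 Tg/yr.
Total input to the downstream reservoir = 16.000 + 9.38 = 25.380 Tg/yr; at steady state this equals its total output.
τ = M / F = 2160 / 25.380 = 85.11 yr.

85 yr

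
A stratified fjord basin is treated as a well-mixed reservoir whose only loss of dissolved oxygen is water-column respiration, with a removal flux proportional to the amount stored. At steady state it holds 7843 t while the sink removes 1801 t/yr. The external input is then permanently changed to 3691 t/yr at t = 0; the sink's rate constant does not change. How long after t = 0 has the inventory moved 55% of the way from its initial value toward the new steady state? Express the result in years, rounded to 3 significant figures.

3.48 yr

τ = M₀/F₀ = 7843/1801 = 4.355 yr.
The remaining gap fraction is e^(−t/τ); 55% covered ⇒ e^(−t/τ) = 0.450.
t = −τ ln(0.450) = 4.355 × 0.7985 = 3.477 yr.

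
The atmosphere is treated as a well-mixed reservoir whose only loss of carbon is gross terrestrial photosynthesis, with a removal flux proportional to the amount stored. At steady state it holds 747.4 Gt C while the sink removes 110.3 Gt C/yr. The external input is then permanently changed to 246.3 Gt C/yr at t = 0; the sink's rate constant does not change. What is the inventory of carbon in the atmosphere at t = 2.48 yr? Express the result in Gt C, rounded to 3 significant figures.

Residence time τ = M₀/F₀ = 6.776 yr. The eventual steady state is M_∞ = M₀·(F₁/F₀) = 747.4 × 246.3/110.3 = 1668.9 Gt C.
The anomaly ΔM(t) = M(t) − M_∞ decays as ΔM₀·e^(−t/τ) with ΔM₀ = 747.4 − 1668.9 = −921.5 Gt C.
At t = 2.48 yr, e^(−t/τ) = e^(−0.3660) = 0.6935, so ΔM = −639.1 Gt C and M = 1668.9 − 639.1 = 1029.8 Gt C.

1030 Gt C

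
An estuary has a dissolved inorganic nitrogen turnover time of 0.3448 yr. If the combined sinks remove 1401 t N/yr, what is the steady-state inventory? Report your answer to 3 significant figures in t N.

τ = M/F ⇒ M = τ × F = 0.3448 × 1401 = 483.1 t N.

483 t N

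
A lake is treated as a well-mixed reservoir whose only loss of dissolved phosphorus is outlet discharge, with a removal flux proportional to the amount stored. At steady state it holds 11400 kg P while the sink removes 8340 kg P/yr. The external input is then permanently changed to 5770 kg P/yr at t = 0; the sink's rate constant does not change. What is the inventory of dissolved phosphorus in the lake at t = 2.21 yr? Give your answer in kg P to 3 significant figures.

The sink rate constant is k = F₀/M₀ = 8340/11400 = 0.7316 yr⁻¹.
Solving dM/dt = F₁ − kM with M(0) = M₀ gives M(t) = F₁/k + (M₀ − F₁/k)·e^(−kt).
F₁/k = 5770/0.7316 = 7887.1 kg P; kt = 0.7316 × 2.21 = 1.617, e^(−kt) = 0.1985.
M(2.21) = 7887.1 + (11400 − 7887.1) × 0.1985 = 7887.1 + 697.4 = 8584.5 kg P.

8580 kg P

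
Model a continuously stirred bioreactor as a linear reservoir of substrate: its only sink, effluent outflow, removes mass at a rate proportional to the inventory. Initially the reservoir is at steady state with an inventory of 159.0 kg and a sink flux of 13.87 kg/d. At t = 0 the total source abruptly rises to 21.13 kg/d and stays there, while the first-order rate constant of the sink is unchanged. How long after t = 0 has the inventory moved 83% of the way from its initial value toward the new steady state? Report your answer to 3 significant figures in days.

20.3 d

τ = M₀/F₀ = 159.0/13.87 = 11.46 d.
The remaining gap fraction is e^(−t/τ); 83% covered ⇒ e^(−t/τ) = 0.170.
t = −τ ln(0.170) = 11.46 × 1.772 = 20.31 d.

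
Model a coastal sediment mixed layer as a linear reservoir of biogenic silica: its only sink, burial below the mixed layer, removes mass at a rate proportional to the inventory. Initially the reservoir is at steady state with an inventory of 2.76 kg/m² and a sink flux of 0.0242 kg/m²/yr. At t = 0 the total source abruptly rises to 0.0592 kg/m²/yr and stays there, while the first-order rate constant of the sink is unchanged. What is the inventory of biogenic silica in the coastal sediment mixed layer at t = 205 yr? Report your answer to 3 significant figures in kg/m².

τ = M₀/F₀ = 2.76/0.0242 = 114.0 yr; rate constant k = 1/τ.
New steady state M_∞ = F₁/k = F₁·τ = 0.0592 × 114.0 = 6.7517 kg/m².
M(t) = M_∞ + (M₀ − M_∞)·e^(−t/τ); t/τ = 205/114.0 = 1.797, so e^(−t/τ) = 0.1657.
M(t) = 6.7517 − 3.992 × 0.1657 = 6.0902 kg/m².

6.09 kg/m²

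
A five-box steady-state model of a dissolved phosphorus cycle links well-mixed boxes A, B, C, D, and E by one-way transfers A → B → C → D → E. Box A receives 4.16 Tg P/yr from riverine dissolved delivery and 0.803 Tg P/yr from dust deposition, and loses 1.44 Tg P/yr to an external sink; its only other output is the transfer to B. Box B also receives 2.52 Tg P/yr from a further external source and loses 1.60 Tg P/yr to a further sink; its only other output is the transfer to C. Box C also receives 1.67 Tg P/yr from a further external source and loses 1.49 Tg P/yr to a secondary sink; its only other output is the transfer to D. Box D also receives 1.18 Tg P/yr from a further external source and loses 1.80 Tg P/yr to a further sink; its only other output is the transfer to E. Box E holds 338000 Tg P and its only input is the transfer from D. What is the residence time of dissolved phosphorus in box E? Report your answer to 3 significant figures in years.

84400 yr

Box A: F(A→B) = (4.16 + 0.803) − 1.44 = 3.5230 Tg P/yr.
Box B: F(B→C) = (3.5230 + 2.52) − 1.60 = 4.4430 Tg P/yr.
Box C: F(C→D) = (4.4430 + 1.67) − 1.49 = 4.6230 Tg P/yr.
Box D: F(D→E) = (4.6230 + 1.18) − 1.80 = 4.0030 Tg P/yr.
Box E throughput = its input = 4.0030 Tg P/yr; τ = 338000 / 4.0030 = 84440 yr.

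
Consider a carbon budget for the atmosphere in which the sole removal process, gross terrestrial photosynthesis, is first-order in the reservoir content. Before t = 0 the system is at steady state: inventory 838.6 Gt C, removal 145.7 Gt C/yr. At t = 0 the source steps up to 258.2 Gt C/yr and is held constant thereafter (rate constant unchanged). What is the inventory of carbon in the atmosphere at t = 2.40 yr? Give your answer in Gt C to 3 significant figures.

The sink rate constant is k = F₀/M₀ = 145.7/838.6 = 0.1737 yr⁻¹.
Solving dM/dt = F₁ − kM with M(0) = M₀ gives M(t) = F₁/k + (M₀ − F₁/k)·e^(−kt).
F₁/k = 258.2/0.1737 = 1486.1 Gt C; kt = 0.1737 × 2.40 = 0.4170, e^(−kt) = 0.6590.
M(2.40) = 1486.1 + (838.6 − 1486.1) × 0.6590 = 1486.1 − 426.7 = 1059.4 Gt C.

1060 Gt C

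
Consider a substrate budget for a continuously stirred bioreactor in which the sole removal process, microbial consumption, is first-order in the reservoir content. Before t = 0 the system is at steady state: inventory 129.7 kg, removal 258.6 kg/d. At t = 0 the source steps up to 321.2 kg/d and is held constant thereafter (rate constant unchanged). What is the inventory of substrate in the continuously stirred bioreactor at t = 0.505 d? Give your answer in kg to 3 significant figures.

150 kg

τ = M₀/F₀ = 129.7/258.6 = 0.5015 d; rate constant k = 1/τ.
New steady state M_∞ = F₁/k = F₁·τ = 321.2 × 0.5015 = 161.10 kg.
M(t) = M_∞ + (M₀ − M_∞)·e^(−t/τ); t/τ = 0.505/0.5015 = 1.007, so e^(−t/τ) = 0.3654.
M(t) = 161.10 − 31.40 × 0.3654 = 149.63 kg.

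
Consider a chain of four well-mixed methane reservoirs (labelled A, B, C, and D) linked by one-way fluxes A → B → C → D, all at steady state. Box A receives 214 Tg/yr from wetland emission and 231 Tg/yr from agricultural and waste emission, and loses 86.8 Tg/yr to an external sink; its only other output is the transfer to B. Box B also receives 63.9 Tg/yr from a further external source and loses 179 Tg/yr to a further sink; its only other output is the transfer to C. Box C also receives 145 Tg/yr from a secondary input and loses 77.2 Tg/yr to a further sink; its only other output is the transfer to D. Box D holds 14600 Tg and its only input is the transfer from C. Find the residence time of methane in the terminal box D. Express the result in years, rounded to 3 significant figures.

47.0 yr

Box A: F(A→B) = (214 + 231) − 86.8 = 358.20 Tg/yr.
Box B: F(B→C) = (358.20 + 63.9) − 179 = 243.10 Tg/yr.
Box C: F(C→D) = (243.10 + 145) − 77.2 = 310.90 Tg/yr.
Box D throughput = its input = 310.90 Tg/yr; τ = 14600 / 310.90 = 46.96 yr.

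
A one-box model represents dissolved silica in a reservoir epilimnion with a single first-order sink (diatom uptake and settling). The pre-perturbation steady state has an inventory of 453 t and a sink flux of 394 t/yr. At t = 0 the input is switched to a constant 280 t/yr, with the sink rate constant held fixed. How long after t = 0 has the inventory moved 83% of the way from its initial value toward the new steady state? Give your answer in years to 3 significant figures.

2.04 yr

τ = M₀/F₀ = 453/394 = 1.150 yr.
The remaining gap fraction is e^(−t/τ); 83% covered ⇒ e^(−t/τ) = 0.170.
t = −τ ln(0.170) = 1.150 × 1.772 = 2.037 yr.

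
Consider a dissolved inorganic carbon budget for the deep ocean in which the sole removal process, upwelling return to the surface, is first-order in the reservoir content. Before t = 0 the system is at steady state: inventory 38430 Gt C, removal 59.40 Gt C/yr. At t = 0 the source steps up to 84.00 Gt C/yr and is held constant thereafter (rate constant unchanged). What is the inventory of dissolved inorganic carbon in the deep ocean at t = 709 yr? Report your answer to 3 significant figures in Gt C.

49000 Gt C

Residence time τ = M₀/F₀ = 647.0 yr. The eventual steady state is M_∞ = M₀·(F₁/F₀) = 38430 × 84.00/59.40 = 54345 Gt C.
The anomaly ΔM(t) = M(t) − M_∞ decays as ΔM₀·e^(−t/τ) with ΔM₀ = 38430 − 54345 = −15920 Gt C.
At t = 709 yr, e^(−t/τ) = e^(−1.096) = 0.3342, so ΔM = −5320 Gt C and M = 54345 − 5320 = 49026 Gt C.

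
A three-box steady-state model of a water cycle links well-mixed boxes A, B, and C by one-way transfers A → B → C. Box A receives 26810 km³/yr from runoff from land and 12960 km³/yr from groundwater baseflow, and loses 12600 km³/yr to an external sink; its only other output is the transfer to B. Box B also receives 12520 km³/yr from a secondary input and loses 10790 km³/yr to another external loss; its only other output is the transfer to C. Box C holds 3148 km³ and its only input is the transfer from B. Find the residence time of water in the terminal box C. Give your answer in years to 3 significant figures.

0.109 yr

Box A: F(A→B) = (26810 + 12960) − 12600 = 27170 km³/yr.
Box B: F(B→C) = (27170 + 12520) − 10790 = 28900 km³/yr.
Box C throughput = its input = 28900 km³/yr; τ = 3148 / 28900 = 0.1089 yr.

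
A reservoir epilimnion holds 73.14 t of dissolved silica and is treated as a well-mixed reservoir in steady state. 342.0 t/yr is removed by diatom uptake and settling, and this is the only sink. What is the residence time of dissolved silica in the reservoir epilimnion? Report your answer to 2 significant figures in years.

τ = M / F = 73.14 / 342.0 = 0.2139 yr.

0.21 yr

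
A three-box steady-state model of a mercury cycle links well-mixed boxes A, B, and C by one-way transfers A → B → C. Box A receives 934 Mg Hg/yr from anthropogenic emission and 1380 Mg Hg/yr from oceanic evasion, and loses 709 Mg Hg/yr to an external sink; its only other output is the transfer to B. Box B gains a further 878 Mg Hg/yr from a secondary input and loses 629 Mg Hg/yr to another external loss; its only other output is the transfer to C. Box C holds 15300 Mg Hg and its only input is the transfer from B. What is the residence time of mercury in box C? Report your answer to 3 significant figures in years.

Box A: F(A→B) = (934 + 1380) − 709 = 1605.0 Mg Hg/yr.
Box B: F(B→C) = (1605.0 + 878) − 629 = 1854.0 Mg Hg/yr.
Box C throughput = its input = 1854.0 Mg Hg/yr; τ = 15300 / 1854.0 = 8.252 yr.

8.25 yr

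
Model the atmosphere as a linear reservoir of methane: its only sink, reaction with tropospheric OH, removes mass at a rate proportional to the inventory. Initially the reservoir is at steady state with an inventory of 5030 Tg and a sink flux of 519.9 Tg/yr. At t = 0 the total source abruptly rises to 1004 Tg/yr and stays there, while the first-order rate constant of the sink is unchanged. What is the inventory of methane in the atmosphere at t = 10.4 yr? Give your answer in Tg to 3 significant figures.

8120 Tg

τ = M₀/F₀ = 5030/519.9 = 9.675 yr; rate constant k = 1/τ.
New steady state M_∞ = F₁/k = F₁·τ = 1004 × 9.675 = 9713.6 Tg.
M(t) = M_∞ + (M₀ − M_∞)·e^(−t/τ); t/τ = 10.4/9.675 = 1.075, so e^(−t/τ) = 0.3413.
M(t) = 9713.6 − 4684 × 0.3413 = 8115.0 Tg.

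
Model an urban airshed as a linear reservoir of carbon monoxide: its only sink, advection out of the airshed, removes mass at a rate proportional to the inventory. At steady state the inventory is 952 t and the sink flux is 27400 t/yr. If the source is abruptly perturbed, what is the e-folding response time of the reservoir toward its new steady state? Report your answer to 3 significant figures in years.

For a linear reservoir the response time equals the residence time τ = M/F.
τ = 952 / 27400 = 0.03474 yr.

0.0347 yr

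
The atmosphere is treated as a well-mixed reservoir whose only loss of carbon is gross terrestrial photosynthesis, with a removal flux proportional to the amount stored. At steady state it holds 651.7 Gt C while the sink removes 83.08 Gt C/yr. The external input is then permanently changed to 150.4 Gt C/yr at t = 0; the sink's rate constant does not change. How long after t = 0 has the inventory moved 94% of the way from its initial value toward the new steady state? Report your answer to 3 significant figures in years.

τ = M₀/F₀ = 651.7/83.08 = 7.844 yr.
The remaining gap fraction is e^(−t/τ); 94% covered ⇒ e^(−t/τ) = 0.0600.
t = −τ ln(0.0600) = 7.844 × 2.813 = 22.07 yr.

22.1 yr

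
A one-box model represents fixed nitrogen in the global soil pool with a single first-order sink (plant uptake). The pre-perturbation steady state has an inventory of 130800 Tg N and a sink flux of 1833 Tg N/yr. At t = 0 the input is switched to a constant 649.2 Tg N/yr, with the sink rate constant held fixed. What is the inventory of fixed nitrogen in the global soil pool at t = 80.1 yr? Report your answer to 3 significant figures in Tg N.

Residence time τ = M₀/F₀ = 71.36 yr. The eventual steady state is M_∞ = M₀·(F₁/F₀) = 130800 × 649.2/1833 = 46326 Tg N.
The anomaly ΔM(t) = M(t) − M_∞ decays as ΔM₀·e^(−t/τ) with ΔM₀ = 130800 − 46326 = 84470 Tg N.
At t = 80.1 yr, e^(−t/τ) = e^(−1.123) = 0.3255, so ΔM = 27490 Tg N and M = 46326 + 27490 = 73819 Tg N.

73800 Tg N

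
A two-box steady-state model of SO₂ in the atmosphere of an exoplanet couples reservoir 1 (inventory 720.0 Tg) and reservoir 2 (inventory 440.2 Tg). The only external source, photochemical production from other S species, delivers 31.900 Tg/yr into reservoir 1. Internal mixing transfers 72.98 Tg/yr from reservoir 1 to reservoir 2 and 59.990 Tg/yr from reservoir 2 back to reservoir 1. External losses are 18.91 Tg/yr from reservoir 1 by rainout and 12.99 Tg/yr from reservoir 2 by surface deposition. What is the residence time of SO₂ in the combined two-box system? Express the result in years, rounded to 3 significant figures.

36.4 yr

For the system as a whole, the A↔B exchange is internal and contributes nothing to the throughput; only the external sinks remove mass.
M_total = 720.0 + 440.2 = 1160.2 Tg.
ΣF_external_out = 18.91 + 12.99 = 31.900 Tg/yr.
τ = M_total / ΣF_ext = 1160.2 / 31.900 = 36.37 yr.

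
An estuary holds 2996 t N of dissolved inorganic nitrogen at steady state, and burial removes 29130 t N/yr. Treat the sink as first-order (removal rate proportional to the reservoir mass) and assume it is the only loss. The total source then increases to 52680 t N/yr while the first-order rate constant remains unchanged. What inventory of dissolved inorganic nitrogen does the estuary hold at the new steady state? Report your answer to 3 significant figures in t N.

5420 t N

Rate constant k = F/M = 29130 / 2996 = 9.723 yr⁻¹.
At the new steady state, source = k·M_new ⇒ M_new = 52680 / 9.723 = 5418 t N.
(Equivalently M_new = M × F_new/F_old = 2996 × 52680/29130.)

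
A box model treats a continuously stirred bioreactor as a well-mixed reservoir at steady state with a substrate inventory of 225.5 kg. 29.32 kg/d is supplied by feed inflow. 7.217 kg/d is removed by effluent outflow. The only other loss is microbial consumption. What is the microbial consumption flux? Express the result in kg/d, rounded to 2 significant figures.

At steady state ΣF_in = ΣF_out.
ΣF_in = 29.320 kg/d.
Microbial consumption flux = ΣF_in − (7.217) = 29.320 − 7.217 = 22.10 kg/d.

22 kg/d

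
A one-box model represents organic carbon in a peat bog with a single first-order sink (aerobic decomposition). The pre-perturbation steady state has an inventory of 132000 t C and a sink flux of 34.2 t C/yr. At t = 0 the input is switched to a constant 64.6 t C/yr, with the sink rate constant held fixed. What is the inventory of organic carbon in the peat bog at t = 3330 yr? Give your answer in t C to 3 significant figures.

200000 t C

τ = M₀/F₀ = 132000/34.2 = 3860 yr; rate constant k = 1/τ.
New steady state M_∞ = F₁/k = F₁·τ = 64.6 × 3860 = 249330 t C.
M(t) = M_∞ + (M₀ − M_∞)·e^(−t/τ); t/τ = 3330/3860 = 0.8628, so e^(−t/τ) = 0.4220.
M(t) = 249330 − 117300 × 0.4220 = 199820 t C.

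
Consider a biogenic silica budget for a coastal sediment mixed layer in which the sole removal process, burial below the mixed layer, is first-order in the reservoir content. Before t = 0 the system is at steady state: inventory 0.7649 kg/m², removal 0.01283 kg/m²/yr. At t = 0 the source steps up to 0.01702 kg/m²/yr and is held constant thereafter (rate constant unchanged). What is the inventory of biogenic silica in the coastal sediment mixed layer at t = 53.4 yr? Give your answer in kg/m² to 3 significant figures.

0.913 kg/m²

τ = M₀/F₀ = 0.7649/0.01283 = 59.62 yr; rate constant k = 1/τ.
New steady state M_∞ = F₁/k = F₁·τ = 0.01702 × 59.62 = 1.0147 kg/m².
M(t) = M_∞ + (M₀ − M_∞)·e^(−t/τ); t/τ = 53.4/59.62 = 0.8957, so e^(−t/τ) = 0.4083.
M(t) = 1.0147 − 0.2498 × 0.4083 = 0.91270 kg/m².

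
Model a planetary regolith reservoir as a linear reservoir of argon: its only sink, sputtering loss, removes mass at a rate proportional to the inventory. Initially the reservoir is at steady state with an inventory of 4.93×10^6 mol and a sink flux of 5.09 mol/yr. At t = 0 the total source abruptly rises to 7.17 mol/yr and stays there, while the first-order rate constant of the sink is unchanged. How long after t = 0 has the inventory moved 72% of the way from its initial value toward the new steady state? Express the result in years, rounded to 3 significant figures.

τ = M₀/F₀ = 4.93×10^6/5.09 = 968600 yr.
The remaining gap fraction is e^(−t/τ); 72% covered ⇒ e^(−t/τ) = 0.280.
t = −τ ln(0.280) = 968600 × 1.273 = 1.233×10^6 yr.

1.23×10^6 yr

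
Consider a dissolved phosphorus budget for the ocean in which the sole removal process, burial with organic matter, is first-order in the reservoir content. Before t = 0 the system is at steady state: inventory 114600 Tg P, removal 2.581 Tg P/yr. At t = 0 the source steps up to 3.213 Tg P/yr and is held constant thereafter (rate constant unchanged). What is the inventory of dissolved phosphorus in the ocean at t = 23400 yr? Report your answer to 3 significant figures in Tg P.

τ = M₀/F₀ = 114600/2.581 = 44400 yr; rate constant k = 1/τ.
New steady state M_∞ = F₁/k = F₁·τ = 3.213 × 44400 = 142660 Tg P.
M(t) = M_∞ + (M₀ − M_∞)·e^(−t/τ); t/τ = 23400/44400 = 0.5270, so e^(−t/τ) = 0.5904.
M(t) = 142660 − 28060 × 0.5904 = 126090 Tg P.

126000 Tg P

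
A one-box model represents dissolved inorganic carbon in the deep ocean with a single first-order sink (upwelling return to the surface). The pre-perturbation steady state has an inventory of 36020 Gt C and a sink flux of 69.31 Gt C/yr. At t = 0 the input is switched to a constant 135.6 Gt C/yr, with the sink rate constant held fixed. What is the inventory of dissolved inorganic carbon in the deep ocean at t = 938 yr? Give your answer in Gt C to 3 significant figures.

τ = M₀/F₀ = 36020/69.31 = 519.7 yr; rate constant k = 1/τ.
New steady state M_∞ = F₁/k = F₁·τ = 135.6 × 519.7 = 70471 Gt C.
M(t) = M_∞ + (M₀ − M_∞)·e^(−t/τ); t/τ = 938/519.7 = 1.805, so e^(−t/τ) = 0.1645.
M(t) = 70471 − 34450 × 0.1645 = 64804 Gt C.

64800 Gt C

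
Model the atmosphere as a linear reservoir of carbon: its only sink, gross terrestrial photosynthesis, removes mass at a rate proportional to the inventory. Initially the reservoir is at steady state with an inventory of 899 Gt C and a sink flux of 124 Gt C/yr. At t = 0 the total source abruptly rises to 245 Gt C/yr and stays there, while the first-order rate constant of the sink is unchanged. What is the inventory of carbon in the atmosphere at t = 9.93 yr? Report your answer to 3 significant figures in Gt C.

Residence time τ = M₀/F₀ = 7.250 yr. The eventual steady state is M_∞ = M₀·(F₁/F₀) = 899 × 245/124 = 1776.2 Gt C.
The anomaly ΔM(t) = M(t) − M_∞ decays as ΔM₀·e^(−t/τ) with ΔM₀ = 899 − 1776.2 = −877.2 Gt C.
At t = 9.93 yr, e^(−t/τ) = e^(−1.370) = 0.2542, so ΔM = −223.0 Gt C and M = 1776.2 − 223.0 = 1553.3 Gt C.

1550 Gt C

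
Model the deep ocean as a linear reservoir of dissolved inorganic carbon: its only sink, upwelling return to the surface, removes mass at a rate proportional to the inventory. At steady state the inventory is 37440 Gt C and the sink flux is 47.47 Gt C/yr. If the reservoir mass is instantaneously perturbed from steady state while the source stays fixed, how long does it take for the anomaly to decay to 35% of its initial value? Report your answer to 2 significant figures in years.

For a linear reservoir the anomaly decays as exp(−t/τ) with τ = M/F = 37440/47.47 = 788.7 yr.
exp(−t/τ) = 0.35 ⇒ t = −τ ln(0.35) = 788.7 × 1.050 = 828.0 yr.

830 yr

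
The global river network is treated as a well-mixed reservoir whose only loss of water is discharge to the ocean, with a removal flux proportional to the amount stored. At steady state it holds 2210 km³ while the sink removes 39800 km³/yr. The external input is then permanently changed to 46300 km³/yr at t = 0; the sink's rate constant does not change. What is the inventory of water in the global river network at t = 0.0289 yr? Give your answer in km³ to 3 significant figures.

2360 km³

The sink rate constant is k = F₀/M₀ = 39800/2210 = 18.01 yr⁻¹.
Solving dM/dt = F₁ − kM with M(0) = M₀ gives M(t) = F₁/k + (M₀ − F₁/k)·e^(−kt).
F₁/k = 46300/18.01 = 2570.9 km³; kt = 18.01 × 0.0289 = 0.5205, e^(−kt) = 0.5942.
M(0.0289) = 2570.9 + (2210 − 2570.9) × 0.5942 = 2570.9 − 214.5 = 2356.4 km³.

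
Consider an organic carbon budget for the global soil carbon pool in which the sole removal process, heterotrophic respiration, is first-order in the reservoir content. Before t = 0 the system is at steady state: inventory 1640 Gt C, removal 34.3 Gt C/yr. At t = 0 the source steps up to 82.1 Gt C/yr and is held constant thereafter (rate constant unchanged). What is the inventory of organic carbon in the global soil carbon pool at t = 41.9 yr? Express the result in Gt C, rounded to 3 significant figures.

2970 Gt C

The sink rate constant is k = F₀/M₀ = 34.3/1640 = 0.02091 yr⁻¹.
Solving dM/dt = F₁ − kM with M(0) = M₀ gives M(t) = F₁/k + (M₀ − F₁/k)·e^(−kt).
F₁/k = 82.1/0.02091 = 3925.5 Gt C; kt = 0.02091 × 41.9 = 0.8763, e^(−kt) = 0.4163.
M(41.9) = 3925.5 + (1640 − 3925.5) × 0.4163 = 3925.5 − 951.5 = 2974.0 Gt C.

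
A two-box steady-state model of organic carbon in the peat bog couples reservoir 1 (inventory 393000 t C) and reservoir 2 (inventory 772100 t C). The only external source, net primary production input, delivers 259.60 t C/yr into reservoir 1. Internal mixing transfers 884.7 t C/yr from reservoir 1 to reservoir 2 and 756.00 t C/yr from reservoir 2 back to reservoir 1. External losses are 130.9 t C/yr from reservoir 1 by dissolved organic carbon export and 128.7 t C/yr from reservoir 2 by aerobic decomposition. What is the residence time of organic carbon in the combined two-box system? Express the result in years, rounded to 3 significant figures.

Treat the two boxes together as one reservoir: the mixing fluxes between them are internal recycling, so τ = ΣM / Σ(external losses).
M_total = 393000 + 772100 = 1.1651×10^6 t C.
ΣF_external_out = 130.9 + 128.7 = 259.60 t C/yr.
τ = M_total / ΣF_ext = 1.1651×10^6 / 259.60 = 4488 yr.

4490 yr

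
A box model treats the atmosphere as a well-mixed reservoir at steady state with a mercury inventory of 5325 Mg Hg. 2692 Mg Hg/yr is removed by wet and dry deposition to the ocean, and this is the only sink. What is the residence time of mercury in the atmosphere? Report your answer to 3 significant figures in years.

τ = M / F = 5325 / 2692 = 1.978 yr.

1.98 yr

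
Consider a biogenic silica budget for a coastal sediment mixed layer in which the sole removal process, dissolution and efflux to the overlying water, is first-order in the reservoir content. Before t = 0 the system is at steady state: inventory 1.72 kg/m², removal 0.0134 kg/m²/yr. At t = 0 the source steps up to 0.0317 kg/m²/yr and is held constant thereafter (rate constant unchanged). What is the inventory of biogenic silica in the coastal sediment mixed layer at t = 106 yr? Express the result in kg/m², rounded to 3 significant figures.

3.04 kg/m²

The sink rate constant is k = F₀/M₀ = 0.0134/1.72 = 0.007791 yr⁻¹.
Solving dM/dt = F₁ − kM with M(0) = M₀ gives M(t) = F₁/k + (M₀ − F₁/k)·e^(−kt).
F₁/k = 0.0317/0.007791 = 4.0690 kg/m²; kt = 0.007791 × 106 = 0.8258, e^(−kt) = 0.4379.
M(106) = 4.0690 + (1.72 − 4.0690) × 0.4379 = 4.0690 − 1.029 = 3.0404 kg/m².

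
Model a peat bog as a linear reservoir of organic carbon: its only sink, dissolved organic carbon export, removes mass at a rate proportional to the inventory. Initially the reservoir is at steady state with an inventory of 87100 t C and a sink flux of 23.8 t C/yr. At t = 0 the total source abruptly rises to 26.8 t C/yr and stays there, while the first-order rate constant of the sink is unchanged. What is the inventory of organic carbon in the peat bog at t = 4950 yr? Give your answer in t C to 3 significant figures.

95200 t C

The sink rate constant is k = F₀/M₀ = 23.8/87100 = 0.0002732 yr⁻¹.
Solving dM/dt = F₁ − kM with M(0) = M₀ gives M(t) = F₁/k + (M₀ − F₁/k)·e^(−kt).
F₁/k = 26.8/0.0002732 = 98079 t C; kt = 0.0002732 × 4950 = 1.353, e^(−kt) = 0.2586.
M(4950) = 98079 + (87100 − 98079) × 0.2586 = 98079 − 2839 = 95240 t C.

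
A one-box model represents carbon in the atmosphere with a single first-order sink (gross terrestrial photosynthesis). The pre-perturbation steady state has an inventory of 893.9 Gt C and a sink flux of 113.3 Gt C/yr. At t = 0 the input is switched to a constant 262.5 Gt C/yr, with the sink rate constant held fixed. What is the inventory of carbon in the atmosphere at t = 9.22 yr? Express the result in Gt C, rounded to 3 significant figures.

1710 Gt C

τ = M₀/F₀ = 893.9/113.3 = 7.890 yr; rate constant k = 1/τ.
New steady state M_∞ = F₁/k = F₁·τ = 262.5 × 7.890 = 2071.0 Gt C.
M(t) = M_∞ + (M₀ − M_∞)·e^(−t/τ); t/τ = 9.22/7.890 = 1.169, so e^(−t/τ) = 0.3108.
M(t) = 2071.0 − 1177 × 0.3108 = 1705.2 Gt C.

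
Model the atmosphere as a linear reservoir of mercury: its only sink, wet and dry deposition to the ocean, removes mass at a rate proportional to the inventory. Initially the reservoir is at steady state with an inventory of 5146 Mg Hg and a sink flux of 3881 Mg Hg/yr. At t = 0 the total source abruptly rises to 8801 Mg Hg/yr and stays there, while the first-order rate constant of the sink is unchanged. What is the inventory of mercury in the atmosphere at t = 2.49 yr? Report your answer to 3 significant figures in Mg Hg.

The sink rate constant is k = F₀/M₀ = 3881/5146 = 0.7542 yr⁻¹.
Solving dM/dt = F₁ − kM with M(0) = M₀ gives M(t) = F₁/k + (M₀ − F₁/k)·e^(−kt).
F₁/k = 8801/0.7542 = 11670 Mg Hg; kt = 0.7542 × 2.49 = 1.878, e^(−kt) = 0.1529.
M(2.49) = 11670 + (5146 − 11670) × 0.1529 = 11670 − 997.5 = 10672 Mg Hg.

10700 Mg Hg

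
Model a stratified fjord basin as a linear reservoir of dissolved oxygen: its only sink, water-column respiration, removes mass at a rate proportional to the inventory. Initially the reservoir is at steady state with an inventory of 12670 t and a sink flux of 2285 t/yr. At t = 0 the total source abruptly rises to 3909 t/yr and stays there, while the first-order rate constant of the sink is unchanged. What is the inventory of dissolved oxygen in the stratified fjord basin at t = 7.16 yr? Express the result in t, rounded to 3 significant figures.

Residence time τ = M₀/F₀ = 5.545 yr. The eventual steady state is M_∞ = M₀·(F₁/F₀) = 12670 × 3909/2285 = 21675 t.
The anomaly ΔM(t) = M(t) − M_∞ decays as ΔM₀·e^(−t/τ) with ΔM₀ = 12670 − 21675 = −9005 t.
At t = 7.16 yr, e^(−t/τ) = e^(−1.291) = 0.2749, so ΔM = −2476 t and M = 21675 − 2476 = 19199 t.

19200 t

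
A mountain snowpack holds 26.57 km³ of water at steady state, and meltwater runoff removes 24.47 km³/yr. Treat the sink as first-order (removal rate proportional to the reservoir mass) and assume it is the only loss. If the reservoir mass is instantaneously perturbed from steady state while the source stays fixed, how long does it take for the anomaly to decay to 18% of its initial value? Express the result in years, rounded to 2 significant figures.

For a linear reservoir the anomaly decays as exp(−t/τ) with τ = M/F = 26.57/24.47 = 1.086 yr.
exp(−t/τ) = 0.18 ⇒ t = −τ ln(0.18) = 1.086 × 1.715 = 1.862 yr.

1.9 yr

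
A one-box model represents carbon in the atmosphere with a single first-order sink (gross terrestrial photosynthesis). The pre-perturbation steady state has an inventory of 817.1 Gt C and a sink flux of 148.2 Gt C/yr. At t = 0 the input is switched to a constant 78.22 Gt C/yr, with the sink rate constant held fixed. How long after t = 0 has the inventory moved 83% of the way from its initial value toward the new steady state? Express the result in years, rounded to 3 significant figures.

9.77 yr

τ = M₀/F₀ = 817.1/148.2 = 5.513 yr.
The remaining gap fraction is e^(−t/τ); 83% covered ⇒ e^(−t/τ) = 0.170.
t = −τ ln(0.170) = 5.513 × 1.772 = 9.770 yr.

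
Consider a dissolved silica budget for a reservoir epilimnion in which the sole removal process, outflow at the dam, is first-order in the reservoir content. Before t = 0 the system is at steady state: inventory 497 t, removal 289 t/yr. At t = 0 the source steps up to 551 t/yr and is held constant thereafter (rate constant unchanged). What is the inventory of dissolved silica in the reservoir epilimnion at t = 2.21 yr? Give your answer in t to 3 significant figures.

823 t

τ = M₀/F₀ = 497/289 = 1.720 yr; rate constant k = 1/τ.
New steady state M_∞ = F₁/k = F₁·τ = 551 × 1.720 = 947.57 t.
M(t) = M_∞ + (M₀ − M_∞)·e^(−t/τ); t/τ = 2.21/1.720 = 1.285, so e^(−t/τ) = 0.2766.
M(t) = 947.57 − 450.6 × 0.2766 = 822.93 t.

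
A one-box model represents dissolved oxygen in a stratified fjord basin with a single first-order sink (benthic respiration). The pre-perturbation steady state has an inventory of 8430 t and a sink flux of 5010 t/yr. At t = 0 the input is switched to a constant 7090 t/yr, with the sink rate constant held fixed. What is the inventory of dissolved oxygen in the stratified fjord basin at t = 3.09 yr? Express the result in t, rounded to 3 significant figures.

11400 t

Residence time τ = M₀/F₀ = 1.683 yr. The eventual steady state is M_∞ = M₀·(F₁/F₀) = 8430 × 7090/5010 = 11930 t.
The anomaly ΔM(t) = M(t) − M_∞ decays as ΔM₀·e^(−t/τ) with ΔM₀ = 8430 − 11930 = −3500 t.
At t = 3.09 yr, e^(−t/τ) = e^(−1.836) = 0.1594, so ΔM = −557.8 t and M = 11930 − 557.8 = 11372 t.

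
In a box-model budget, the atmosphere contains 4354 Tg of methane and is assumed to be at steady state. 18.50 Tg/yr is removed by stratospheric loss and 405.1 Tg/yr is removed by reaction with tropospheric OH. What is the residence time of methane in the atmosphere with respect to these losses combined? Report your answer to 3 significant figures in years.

10.3 yr

Total removal = 18.50 + 405.1 = 423.60 Tg/yr.
τ = M / ΣF_out = 4354 / 423.60 = 10.28 yr.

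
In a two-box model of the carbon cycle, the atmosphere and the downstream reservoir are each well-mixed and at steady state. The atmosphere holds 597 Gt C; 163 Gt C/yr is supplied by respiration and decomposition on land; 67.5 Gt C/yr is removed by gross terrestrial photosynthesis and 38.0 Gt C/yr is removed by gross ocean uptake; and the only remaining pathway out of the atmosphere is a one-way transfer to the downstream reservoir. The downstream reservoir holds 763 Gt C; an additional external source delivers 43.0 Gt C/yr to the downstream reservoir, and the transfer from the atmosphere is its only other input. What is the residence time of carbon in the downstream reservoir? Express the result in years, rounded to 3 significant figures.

7.59 yr

Balance the atmosphere: ΣF_in = 163.00 Gt C/yr.
Transfer to the downstream reservoir = ΣF_in − (67.5 + 38.0) = 57.500 Gt C/yr.
Total input to the downstream reservoir = 57.500 + 43.0 = 100.50 Gt C/yr; at steady state this equals its total output.
τ = M / F = 763 / 100.50 = 7.592 yr.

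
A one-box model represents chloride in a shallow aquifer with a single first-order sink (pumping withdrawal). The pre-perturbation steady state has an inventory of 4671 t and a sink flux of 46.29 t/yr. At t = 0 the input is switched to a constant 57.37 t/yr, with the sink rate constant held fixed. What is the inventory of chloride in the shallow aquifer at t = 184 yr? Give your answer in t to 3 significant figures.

Residence time τ = M₀/F₀ = 100.9 yr. The eventual steady state is M_∞ = M₀·(F₁/F₀) = 4671 × 57.37/46.29 = 5789.1 t.
The anomaly ΔM(t) = M(t) − M_∞ decays as ΔM₀·e^(−t/τ) with ΔM₀ = 4671 − 5789.1 = −1118 t.
At t = 184 yr, e^(−t/τ) = e^(−1.823) = 0.1615, so ΔM = −180.5 t and M = 5789.1 − 180.5 = 5608.5 t.

5610 t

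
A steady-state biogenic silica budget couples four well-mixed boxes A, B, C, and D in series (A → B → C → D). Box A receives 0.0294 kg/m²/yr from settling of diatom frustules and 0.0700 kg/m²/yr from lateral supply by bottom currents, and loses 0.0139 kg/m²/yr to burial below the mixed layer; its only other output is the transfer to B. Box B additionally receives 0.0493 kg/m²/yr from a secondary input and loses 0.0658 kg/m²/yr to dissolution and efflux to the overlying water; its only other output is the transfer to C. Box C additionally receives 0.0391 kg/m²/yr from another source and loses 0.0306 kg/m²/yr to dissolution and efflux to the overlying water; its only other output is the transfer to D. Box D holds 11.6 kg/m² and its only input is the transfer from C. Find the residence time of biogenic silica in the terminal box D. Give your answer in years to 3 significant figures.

Box A: F(A→B) = (0.0294 + 0.0700) − 0.0139 = 0.085500 kg/m²/yr.
Box B: F(B→C) = (0.085500 + 0.0493) − 0.0658 = 0.069000 kg/m²/yr.
Box C: F(C→D) = (0.069000 + 0.0391) − 0.0306 = 0.077500 kg/m²/yr.
Box D throughput = its input = 0.077500 kg/m²/yr; τ = 11.6 / 0.077500 = 149.7 yr.

150 yr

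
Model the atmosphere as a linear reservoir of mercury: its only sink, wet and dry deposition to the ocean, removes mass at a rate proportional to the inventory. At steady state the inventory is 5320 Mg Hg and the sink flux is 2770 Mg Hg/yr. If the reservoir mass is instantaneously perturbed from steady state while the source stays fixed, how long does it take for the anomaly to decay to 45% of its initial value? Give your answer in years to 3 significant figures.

1.53 yr

For a linear reservoir the anomaly decays as exp(−t/τ) with τ = M/F = 5320/2770 = 1.921 yr.
exp(−t/τ) = 0.45 ⇒ t = −τ ln(0.45) = 1.921 × 0.7985 = 1.534 yr.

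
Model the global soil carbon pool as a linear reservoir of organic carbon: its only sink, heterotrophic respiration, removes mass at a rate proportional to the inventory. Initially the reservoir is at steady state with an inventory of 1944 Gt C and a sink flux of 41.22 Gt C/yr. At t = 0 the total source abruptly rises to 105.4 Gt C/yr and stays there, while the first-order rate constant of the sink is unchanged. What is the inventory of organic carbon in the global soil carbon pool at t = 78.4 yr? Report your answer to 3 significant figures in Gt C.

4400 Gt C

Residence time τ = M₀/F₀ = 47.16 yr. The eventual steady state is M_∞ = M₀·(F₁/F₀) = 1944 × 105.4/41.22 = 4970.8 Gt C.
The anomaly ΔM(t) = M(t) − M_∞ decays as ΔM₀·e^(−t/τ) with ΔM₀ = 1944 − 4970.8 = −3027 Gt C.
At t = 78.4 yr, e^(−t/τ) = e^(−1.662) = 0.1897, so ΔM = −574.2 Gt C and M = 4970.8 − 574.2 = 4396.7 Gt C.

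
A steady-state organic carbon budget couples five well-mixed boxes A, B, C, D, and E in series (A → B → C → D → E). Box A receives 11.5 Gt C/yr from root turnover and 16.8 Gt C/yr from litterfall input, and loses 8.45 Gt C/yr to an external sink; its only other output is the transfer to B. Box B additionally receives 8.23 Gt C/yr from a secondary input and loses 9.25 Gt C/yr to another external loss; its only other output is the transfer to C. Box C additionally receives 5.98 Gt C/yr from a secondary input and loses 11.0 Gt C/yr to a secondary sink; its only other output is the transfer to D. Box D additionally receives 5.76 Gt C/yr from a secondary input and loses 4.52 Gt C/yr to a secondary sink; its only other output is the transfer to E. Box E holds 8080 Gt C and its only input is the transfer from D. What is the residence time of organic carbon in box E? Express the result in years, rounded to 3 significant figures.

537 yr

Box A: F(A→B) = (11.5 + 16.8) − 8.45 = 19.850 Gt C/yr.
Box B: F(B→C) = (19.850 + 8.23) − 9.25 = 18.830 Gt C/yr.
Box C: F(C→D) = (18.830 + 5.98) − 11.0 = 13.810 Gt C/yr.
Box D: F(D→E) = (13.810 + 5.76) − 4.52 = 15.050 Gt C/yr.
Box E throughput = its input = 15.050 Gt C/yr; τ = 8080 / 15.050 = 536.9 yr.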